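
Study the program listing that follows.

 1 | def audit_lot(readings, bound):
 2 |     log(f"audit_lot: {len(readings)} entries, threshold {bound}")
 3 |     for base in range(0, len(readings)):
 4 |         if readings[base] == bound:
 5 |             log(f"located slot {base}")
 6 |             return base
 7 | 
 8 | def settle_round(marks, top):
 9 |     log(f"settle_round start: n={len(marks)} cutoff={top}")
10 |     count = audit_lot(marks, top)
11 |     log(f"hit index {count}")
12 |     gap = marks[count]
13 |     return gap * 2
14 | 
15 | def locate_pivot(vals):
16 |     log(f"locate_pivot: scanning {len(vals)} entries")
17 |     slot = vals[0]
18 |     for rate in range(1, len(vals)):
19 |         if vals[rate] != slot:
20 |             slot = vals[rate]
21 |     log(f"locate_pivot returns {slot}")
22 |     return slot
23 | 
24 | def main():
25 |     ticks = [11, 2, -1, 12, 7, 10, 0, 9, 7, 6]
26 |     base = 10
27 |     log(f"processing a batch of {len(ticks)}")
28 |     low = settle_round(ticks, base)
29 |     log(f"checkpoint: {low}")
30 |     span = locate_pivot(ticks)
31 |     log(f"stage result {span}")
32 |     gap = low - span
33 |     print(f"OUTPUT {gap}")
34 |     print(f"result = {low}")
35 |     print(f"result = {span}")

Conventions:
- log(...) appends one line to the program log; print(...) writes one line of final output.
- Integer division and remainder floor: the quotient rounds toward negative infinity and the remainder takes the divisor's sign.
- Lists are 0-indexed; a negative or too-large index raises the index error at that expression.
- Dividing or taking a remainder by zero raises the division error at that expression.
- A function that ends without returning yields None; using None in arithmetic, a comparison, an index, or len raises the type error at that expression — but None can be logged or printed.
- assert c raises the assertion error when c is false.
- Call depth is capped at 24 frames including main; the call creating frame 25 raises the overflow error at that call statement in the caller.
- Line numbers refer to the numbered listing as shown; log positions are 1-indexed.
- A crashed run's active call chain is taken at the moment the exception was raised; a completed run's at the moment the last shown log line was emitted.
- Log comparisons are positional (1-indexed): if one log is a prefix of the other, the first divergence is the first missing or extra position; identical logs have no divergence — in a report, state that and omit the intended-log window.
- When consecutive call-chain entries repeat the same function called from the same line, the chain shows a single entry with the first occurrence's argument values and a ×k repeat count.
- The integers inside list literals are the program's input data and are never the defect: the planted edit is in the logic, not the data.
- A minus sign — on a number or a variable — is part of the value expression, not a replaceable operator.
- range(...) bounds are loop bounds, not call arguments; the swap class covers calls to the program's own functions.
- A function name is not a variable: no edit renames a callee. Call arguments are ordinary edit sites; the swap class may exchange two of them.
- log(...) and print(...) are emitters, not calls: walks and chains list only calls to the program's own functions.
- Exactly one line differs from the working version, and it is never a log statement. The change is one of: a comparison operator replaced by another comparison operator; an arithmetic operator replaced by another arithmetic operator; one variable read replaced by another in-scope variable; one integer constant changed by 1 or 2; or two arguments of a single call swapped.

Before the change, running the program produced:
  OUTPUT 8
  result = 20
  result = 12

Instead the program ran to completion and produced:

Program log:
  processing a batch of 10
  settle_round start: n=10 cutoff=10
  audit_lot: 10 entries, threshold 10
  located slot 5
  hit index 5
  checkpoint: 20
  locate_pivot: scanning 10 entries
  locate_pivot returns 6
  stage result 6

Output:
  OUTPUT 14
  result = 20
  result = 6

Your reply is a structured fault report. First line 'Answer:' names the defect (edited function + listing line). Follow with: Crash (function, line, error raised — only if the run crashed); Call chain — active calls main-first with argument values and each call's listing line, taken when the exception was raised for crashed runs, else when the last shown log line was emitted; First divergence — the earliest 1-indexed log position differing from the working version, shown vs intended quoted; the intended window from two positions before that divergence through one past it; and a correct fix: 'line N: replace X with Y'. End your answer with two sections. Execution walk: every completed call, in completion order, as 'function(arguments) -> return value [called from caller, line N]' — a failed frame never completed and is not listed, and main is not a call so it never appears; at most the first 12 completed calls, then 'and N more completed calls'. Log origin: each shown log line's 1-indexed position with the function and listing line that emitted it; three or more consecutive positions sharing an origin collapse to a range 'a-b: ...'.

Answer: the defect is in locate_pivot at line 19.
Core observation: At log position 8 the runs split — shown 'locate_pivot returns 6', but the working version logs 'locate_pivot returns 12'.
Call chain: main.
First divergence: at position 8 the run shows 'locate_pivot returns 6' where the working version logs 'locate_pivot returns 12'.
Intended log window:
  6: checkpoint: 20
  7: locate_pivot: scanning 10 entries
  8: locate_pivot returns 12
  9: stage result 12
Execution walk:
  audit_lot([11, 2, -1, 12, 7, 10, 0, 9, 7, 6], 10) -> 5  [called from settle_round, line 10]
  settle_round([11, 2, -1, 12, 7, 10, 0, 9, 7, 6], 10) -> 20  [called from main, line 28]
  locate_pivot([11, 2, -1, 12, 7, 10, 0, 9, 7, 6]) -> 6  [called from main, line 30]
Log origin:
  1: emitted by main (line 27)
  2: emitted by settle_round (line 9)
  3: emitted by audit_lot (line 2)
  4: emitted by audit_lot (line 5)
  5: emitted by settle_round (line 11)
  6: emitted by main (line 29)
  7: emitted by locate_pivot (line 16)
  8: emitted by locate_pivot (line 21)
  9: emitted by main (line 31)
A correct fix: line 19: replace `!=` with `>`.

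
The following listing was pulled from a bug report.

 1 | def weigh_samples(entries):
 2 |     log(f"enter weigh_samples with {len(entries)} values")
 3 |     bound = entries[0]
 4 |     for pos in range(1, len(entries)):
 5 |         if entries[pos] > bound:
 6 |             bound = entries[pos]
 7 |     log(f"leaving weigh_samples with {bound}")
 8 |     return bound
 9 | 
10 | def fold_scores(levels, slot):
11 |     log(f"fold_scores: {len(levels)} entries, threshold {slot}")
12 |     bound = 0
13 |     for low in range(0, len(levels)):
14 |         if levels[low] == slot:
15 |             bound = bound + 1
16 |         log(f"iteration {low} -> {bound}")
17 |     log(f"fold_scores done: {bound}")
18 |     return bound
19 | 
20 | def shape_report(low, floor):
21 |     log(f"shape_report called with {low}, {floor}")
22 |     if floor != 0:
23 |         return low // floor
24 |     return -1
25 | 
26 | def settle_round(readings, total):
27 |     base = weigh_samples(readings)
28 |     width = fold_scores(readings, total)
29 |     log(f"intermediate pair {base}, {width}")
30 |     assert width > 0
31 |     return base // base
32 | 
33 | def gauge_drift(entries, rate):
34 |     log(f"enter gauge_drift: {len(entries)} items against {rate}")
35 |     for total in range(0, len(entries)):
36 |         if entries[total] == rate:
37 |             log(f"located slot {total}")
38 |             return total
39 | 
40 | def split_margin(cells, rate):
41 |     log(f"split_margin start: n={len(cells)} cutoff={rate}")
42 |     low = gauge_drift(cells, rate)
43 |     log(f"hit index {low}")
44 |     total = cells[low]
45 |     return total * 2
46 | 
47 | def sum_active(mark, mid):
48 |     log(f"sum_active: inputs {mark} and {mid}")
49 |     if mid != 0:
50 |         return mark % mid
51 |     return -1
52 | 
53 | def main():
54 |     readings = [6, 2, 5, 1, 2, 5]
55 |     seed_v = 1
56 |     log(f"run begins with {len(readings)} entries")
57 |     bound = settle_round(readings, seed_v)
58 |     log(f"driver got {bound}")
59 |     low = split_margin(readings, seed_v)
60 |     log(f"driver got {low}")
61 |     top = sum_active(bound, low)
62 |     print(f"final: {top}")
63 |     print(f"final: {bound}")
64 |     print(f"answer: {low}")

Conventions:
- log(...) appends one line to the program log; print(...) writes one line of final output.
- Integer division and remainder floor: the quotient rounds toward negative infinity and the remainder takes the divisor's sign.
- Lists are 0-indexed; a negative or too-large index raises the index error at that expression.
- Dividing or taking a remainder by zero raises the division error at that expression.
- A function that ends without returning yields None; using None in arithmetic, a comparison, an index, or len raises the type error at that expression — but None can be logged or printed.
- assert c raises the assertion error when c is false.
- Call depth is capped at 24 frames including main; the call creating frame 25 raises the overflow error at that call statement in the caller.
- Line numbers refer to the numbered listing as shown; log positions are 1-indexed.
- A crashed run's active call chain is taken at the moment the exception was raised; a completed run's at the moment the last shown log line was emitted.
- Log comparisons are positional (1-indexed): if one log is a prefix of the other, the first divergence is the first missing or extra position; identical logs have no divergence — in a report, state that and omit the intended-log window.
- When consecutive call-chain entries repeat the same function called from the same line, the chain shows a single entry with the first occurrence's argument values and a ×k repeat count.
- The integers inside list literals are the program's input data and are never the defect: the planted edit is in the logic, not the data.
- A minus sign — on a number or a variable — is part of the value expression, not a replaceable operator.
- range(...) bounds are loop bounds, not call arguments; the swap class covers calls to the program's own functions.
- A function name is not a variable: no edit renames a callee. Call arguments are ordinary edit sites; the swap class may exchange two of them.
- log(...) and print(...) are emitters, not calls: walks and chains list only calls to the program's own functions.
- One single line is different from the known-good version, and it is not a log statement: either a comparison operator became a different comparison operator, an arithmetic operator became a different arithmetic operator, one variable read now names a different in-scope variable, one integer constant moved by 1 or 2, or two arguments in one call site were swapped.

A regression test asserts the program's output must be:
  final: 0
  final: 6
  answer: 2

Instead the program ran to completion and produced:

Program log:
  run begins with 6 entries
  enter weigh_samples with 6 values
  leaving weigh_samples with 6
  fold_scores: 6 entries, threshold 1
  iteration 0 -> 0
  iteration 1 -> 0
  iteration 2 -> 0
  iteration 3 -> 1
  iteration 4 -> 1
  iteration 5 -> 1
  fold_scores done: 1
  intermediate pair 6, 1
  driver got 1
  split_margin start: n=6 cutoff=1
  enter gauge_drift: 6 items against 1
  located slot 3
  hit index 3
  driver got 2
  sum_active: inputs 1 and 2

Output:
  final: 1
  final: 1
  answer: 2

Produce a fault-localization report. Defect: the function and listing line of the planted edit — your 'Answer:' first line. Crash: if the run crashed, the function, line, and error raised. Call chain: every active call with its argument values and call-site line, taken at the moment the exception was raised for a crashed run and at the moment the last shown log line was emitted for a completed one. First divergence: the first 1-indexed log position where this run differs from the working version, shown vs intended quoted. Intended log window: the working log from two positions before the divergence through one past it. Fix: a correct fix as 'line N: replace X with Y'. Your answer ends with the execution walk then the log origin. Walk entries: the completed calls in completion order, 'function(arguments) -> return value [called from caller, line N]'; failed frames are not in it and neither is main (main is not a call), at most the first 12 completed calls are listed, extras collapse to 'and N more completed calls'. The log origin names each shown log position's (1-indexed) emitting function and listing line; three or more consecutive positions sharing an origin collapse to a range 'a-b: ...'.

Answer: the defect is in settle_round at line 31.
The tell: Everything matches until log position 13, which reads 'driver got 1' in place of 'driver got 6'.
Call chain: main -> sum_active(1, 2) (called at line 61).
First divergence: at position 13 the run shows 'driver got 1' where the working version logs 'driver got 6'.
Intended log window:
  11: fold_scores done: 1
  12: intermediate pair 6, 1
  13: driver got 6
  14: split_margin start: n=6 cutoff=1
Execution walk:
  weigh_samples([6, 2, 5, 1, 2, 5]) -> 6  [called from settle_round, line 27]
  fold_scores([6, 2, 5, 1, 2, 5], 1) -> 1  [called from settle_round, line 28]
  settle_round([6, 2, 5, 1, 2, 5], 1) -> 1  [called from main, line 57]
  gauge_drift([6, 2, 5, 1, 2, 5], 1) -> 3  [called from split_margin, line 42]
  split_margin([6, 2, 5, 1, 2, 5], 1) -> 2  [called from main, line 59]
  sum_active(1, 2) -> 1  [called from main, line 61]
Origin of each log line:
  1: logged in main at line 56
  2: logged in weigh_samples at line 2
  3: logged in weigh_samples at line 7
  4: logged in fold_scores at line 11
  5-10: logged in fold_scores at line 16
  11: logged in fold_scores at line 17
  12: logged in settle_round at line 29
  13: logged in main at line 58
  14: logged in split_margin at line 41
  15: logged in gauge_drift at line 34
  16: logged in gauge_drift at line 37
  17: logged in split_margin at line 43
  18: logged in main at line 60
  19: logged in sum_active at line 48
A correct fix: line 31: replace `base // base` with `base // width`.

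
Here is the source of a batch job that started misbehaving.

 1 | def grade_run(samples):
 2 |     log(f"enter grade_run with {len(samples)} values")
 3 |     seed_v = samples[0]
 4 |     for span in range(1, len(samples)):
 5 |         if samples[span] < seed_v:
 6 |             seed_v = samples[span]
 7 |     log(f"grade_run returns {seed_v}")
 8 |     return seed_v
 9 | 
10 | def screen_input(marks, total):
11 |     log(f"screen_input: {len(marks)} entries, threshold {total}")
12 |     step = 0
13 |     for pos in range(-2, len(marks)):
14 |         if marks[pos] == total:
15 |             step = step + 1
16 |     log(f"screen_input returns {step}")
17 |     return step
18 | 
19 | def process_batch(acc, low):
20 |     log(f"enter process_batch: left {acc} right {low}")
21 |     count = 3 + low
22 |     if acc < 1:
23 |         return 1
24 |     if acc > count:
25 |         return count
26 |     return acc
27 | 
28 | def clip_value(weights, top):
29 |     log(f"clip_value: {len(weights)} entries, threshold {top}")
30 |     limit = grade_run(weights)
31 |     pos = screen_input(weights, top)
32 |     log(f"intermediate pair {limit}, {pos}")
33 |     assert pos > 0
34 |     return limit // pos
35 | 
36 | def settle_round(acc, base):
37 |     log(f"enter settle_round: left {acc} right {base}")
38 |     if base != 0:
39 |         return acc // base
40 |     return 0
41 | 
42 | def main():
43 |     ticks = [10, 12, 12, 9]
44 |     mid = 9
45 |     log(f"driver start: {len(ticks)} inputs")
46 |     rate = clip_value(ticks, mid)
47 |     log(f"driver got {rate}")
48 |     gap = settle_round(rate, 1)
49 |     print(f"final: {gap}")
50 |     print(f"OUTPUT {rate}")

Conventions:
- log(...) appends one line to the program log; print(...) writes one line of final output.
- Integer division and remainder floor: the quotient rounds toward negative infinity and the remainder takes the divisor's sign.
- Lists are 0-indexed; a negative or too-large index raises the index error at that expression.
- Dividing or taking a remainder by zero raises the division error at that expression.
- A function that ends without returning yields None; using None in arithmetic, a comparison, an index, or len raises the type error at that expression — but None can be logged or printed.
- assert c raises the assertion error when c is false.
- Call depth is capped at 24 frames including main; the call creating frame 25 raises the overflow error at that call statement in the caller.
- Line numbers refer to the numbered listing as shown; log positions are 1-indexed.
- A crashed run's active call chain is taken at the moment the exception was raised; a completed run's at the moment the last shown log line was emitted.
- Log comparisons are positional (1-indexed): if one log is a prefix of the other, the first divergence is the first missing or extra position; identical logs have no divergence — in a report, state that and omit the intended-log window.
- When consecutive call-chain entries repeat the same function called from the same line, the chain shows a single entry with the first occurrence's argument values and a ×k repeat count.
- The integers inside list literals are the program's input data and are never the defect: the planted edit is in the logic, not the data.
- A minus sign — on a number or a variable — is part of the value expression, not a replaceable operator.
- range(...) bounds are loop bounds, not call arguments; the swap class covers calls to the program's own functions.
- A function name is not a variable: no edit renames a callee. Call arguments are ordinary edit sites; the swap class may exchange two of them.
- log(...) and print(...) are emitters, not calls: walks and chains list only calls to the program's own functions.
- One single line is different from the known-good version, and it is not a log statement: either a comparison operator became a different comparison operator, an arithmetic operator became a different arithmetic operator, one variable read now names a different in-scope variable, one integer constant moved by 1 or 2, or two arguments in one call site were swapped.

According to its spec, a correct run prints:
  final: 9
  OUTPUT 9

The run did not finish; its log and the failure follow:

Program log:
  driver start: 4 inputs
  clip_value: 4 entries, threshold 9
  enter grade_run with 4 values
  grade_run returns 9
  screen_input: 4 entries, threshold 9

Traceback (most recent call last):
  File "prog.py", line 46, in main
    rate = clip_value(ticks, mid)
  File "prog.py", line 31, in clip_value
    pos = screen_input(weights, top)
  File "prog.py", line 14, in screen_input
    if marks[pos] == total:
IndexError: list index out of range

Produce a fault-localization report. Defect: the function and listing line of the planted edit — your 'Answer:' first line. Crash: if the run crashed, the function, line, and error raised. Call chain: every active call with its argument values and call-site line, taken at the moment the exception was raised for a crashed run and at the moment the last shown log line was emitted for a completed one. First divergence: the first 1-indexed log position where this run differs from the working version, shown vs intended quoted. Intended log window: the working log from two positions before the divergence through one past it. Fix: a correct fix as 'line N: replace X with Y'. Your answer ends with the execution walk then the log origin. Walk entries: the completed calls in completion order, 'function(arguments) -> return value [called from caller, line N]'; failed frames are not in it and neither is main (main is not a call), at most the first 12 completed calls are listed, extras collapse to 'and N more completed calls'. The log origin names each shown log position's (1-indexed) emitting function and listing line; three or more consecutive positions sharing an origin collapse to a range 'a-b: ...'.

Answer: the defect is in screen_input at line 13.
Core observation: A complete run would log 'screen_input returns 1' next, but this one stopped at 5 lines.
Crash: screen_input, line 14, IndexError.
Call chain: main -> clip_value([10, 12, 12, 9], 9) (called at line 46) -> screen_input([10, 12, 12, 9], 9) (called at line 31).
First divergence: position 6 (shown log ended at 5 lines; the working version continues: 'screen_input returns 1').
Intended log window:
  4: grade_run returns 9
  5: screen_input: 4 entries, threshold 9
  6: screen_input returns 1
  7: intermediate pair 9, 1
Execution walk:
  grade_run([10, 12, 12, 9]) -> 9  [called from clip_value, line 30]
Origin of each log line:
  1: logged in main at line 45
  2: logged in clip_value at line 29
  3: logged in grade_run at line 2
  4: logged in grade_run at line 7
  5: logged in screen_input at line 11
A correct fix: line 13: replace `-2` with `0`.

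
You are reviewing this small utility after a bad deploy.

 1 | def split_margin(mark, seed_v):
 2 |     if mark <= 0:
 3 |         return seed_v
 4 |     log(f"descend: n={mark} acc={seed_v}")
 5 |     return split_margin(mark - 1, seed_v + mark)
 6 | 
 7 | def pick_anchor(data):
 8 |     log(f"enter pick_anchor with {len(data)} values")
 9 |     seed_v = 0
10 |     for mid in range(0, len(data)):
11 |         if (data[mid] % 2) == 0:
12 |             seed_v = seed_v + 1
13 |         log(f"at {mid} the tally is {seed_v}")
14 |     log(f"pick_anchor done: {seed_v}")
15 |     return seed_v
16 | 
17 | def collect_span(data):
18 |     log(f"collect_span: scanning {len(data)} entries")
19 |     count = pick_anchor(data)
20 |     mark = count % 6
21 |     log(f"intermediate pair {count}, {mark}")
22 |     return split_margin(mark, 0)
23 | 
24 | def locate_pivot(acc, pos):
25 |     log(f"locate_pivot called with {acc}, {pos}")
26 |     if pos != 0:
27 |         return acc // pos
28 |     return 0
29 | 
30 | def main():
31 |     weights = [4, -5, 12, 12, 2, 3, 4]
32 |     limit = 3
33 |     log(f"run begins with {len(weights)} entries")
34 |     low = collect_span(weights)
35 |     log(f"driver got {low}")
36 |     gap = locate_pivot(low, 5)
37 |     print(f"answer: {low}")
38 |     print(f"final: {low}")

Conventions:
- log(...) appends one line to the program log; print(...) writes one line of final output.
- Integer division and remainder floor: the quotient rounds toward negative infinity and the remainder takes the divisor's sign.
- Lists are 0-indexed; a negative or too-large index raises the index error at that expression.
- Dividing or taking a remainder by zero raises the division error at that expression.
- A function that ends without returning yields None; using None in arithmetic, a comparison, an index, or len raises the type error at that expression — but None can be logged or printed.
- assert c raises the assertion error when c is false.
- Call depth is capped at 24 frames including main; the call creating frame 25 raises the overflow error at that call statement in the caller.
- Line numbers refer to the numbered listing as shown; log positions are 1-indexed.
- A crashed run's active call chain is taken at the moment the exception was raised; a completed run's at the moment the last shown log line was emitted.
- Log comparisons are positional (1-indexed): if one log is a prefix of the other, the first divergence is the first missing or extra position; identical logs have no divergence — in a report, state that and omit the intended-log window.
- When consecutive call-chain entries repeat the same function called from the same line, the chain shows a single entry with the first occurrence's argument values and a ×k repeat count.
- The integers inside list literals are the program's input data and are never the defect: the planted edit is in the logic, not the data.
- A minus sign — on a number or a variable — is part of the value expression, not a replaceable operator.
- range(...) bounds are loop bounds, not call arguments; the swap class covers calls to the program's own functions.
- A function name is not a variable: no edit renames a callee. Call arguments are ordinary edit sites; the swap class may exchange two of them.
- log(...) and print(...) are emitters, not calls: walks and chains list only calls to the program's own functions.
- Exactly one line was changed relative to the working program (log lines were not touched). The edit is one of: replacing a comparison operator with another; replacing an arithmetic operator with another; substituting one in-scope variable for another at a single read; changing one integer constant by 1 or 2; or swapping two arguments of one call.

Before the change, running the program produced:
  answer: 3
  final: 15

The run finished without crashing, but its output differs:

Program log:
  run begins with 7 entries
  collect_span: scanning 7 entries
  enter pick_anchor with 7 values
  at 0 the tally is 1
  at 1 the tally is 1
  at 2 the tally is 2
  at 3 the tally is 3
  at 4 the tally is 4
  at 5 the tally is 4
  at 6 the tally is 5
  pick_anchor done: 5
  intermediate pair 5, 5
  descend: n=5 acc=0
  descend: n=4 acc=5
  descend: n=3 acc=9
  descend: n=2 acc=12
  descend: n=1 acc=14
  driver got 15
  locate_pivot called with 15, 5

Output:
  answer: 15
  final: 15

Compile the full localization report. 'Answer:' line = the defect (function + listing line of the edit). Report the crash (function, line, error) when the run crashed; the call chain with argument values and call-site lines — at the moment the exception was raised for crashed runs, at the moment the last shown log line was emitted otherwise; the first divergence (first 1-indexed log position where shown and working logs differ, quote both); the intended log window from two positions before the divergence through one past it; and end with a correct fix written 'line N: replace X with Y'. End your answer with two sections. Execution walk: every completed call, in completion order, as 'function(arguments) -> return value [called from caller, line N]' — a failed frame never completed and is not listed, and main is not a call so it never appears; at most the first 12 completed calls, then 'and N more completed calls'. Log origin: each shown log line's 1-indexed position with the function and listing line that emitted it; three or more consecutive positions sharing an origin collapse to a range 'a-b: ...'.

Answer: the defect is in main at line 37.
Key observation: Every logged value matches the working version; the printed result is what differs.
Call chain: main -> locate_pivot(15, 5) (called at line 36).
First divergence: none (the log streams are identical).
Execution walk:
  pick_anchor([4, -5, 12, 12, 2, 3, 4]) -> 5  [called from collect_span, line 19]
  split_margin(0, 15) -> 15  [called from split_margin, line 5]
  split_margin(1, 14) -> 15  [called from split_margin, line 5]
  split_margin(2, 12) -> 15  [called from split_margin, line 5]
  split_margin(3, 9) -> 15  [called from split_margin, line 5]
  split_margin(4, 5) -> 15  [called from split_margin, line 5]
  split_margin(5, 0) -> 15  [called from collect_span, line 22]
  collect_span([4, -5, 12, 12, 2, 3, 4]) -> 15  [called from main, line 34]
  locate_pivot(15, 5) -> 3  [called from main, line 36]
Log origins:
  1 — main, line 33
  2 — collect_span, line 18
  3 — pick_anchor, line 8
  4-10 — pick_anchor, line 13
  11 — pick_anchor, line 14
  12 — collect_span, line 21
  13-17 — split_margin, line 4
  18 — main, line 35
  19 — locate_pivot, line 25
A correct fix: line 37: replace `low` with `gap`.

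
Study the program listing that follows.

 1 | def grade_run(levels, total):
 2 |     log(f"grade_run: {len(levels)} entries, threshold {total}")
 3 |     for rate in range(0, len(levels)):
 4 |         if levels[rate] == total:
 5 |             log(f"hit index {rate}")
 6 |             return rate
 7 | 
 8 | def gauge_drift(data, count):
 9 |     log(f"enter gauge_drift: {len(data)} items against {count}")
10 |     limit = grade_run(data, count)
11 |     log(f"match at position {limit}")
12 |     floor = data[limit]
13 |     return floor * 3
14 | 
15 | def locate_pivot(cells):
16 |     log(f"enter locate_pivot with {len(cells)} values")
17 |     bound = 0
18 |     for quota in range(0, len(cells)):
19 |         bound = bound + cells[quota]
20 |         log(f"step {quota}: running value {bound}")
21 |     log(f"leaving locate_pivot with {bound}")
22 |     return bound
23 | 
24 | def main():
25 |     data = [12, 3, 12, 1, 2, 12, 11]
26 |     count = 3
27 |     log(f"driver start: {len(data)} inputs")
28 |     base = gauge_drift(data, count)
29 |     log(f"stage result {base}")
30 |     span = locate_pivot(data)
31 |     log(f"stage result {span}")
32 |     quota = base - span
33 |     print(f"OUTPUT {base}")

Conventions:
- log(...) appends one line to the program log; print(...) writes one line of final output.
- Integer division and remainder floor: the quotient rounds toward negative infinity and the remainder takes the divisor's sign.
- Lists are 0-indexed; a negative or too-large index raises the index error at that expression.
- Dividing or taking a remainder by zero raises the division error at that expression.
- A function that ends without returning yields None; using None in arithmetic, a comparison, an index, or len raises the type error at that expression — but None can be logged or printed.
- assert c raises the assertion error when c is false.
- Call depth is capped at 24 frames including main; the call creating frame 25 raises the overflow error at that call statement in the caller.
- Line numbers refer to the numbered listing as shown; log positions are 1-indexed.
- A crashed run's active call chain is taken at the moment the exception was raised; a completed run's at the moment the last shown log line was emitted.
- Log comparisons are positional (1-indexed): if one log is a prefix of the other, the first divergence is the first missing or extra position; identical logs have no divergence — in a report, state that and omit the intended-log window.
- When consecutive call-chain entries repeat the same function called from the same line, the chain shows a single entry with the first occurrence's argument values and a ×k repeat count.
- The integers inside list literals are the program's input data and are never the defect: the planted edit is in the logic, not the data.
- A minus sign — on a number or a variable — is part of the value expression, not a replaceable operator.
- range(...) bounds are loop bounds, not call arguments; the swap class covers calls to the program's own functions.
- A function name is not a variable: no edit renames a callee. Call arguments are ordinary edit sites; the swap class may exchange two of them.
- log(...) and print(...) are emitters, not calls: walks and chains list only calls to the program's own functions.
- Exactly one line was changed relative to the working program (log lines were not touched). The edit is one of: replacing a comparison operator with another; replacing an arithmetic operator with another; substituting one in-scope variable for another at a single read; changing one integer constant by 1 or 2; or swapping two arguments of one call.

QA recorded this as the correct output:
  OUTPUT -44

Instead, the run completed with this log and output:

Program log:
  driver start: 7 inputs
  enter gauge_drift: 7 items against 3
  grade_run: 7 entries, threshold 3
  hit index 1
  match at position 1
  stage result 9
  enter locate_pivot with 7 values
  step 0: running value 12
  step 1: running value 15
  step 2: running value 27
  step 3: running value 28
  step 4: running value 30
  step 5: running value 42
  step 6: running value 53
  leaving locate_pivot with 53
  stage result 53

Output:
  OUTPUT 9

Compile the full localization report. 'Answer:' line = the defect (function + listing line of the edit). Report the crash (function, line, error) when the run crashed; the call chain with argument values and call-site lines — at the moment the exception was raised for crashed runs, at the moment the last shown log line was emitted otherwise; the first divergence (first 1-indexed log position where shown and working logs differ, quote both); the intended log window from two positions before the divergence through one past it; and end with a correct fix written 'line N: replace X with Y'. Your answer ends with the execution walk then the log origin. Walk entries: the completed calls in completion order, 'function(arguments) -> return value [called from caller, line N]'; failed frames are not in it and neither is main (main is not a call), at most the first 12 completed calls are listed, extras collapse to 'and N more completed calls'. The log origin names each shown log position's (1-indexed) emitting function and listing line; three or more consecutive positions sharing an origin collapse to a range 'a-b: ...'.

Answer: the defect is in main at line 33.
Key fact: Nothing in the log betrays the bug — only the output does.
Call chain: main.
First divergence: there is none — every log position agrees.
Execution walk:
  grade_run([12, 3, 12, 1, 2, 12, 11], 3) -> 1  [called from gauge_drift, line 10]
  gauge_drift([12, 3, 12, 1, 2, 12, 11], 3) -> 9  [called from main, line 28]
  locate_pivot([12, 3, 12, 1, 2, 12, 11]) -> 53  [called from main, line 30]
Log origin:
  1: logged in main at line 27
  2: logged in gauge_drift at line 9
  3: logged in grade_run at line 2
  4: logged in grade_run at line 5
  5: logged in gauge_drift at line 11
  6: logged in main at line 29
  7: logged in locate_pivot at line 16
  8-14: logged in locate_pivot at line 20
  15: logged in locate_pivot at line 21
  16: logged in main at line 31
A correct fix: line 33: replace `base` with `quota`.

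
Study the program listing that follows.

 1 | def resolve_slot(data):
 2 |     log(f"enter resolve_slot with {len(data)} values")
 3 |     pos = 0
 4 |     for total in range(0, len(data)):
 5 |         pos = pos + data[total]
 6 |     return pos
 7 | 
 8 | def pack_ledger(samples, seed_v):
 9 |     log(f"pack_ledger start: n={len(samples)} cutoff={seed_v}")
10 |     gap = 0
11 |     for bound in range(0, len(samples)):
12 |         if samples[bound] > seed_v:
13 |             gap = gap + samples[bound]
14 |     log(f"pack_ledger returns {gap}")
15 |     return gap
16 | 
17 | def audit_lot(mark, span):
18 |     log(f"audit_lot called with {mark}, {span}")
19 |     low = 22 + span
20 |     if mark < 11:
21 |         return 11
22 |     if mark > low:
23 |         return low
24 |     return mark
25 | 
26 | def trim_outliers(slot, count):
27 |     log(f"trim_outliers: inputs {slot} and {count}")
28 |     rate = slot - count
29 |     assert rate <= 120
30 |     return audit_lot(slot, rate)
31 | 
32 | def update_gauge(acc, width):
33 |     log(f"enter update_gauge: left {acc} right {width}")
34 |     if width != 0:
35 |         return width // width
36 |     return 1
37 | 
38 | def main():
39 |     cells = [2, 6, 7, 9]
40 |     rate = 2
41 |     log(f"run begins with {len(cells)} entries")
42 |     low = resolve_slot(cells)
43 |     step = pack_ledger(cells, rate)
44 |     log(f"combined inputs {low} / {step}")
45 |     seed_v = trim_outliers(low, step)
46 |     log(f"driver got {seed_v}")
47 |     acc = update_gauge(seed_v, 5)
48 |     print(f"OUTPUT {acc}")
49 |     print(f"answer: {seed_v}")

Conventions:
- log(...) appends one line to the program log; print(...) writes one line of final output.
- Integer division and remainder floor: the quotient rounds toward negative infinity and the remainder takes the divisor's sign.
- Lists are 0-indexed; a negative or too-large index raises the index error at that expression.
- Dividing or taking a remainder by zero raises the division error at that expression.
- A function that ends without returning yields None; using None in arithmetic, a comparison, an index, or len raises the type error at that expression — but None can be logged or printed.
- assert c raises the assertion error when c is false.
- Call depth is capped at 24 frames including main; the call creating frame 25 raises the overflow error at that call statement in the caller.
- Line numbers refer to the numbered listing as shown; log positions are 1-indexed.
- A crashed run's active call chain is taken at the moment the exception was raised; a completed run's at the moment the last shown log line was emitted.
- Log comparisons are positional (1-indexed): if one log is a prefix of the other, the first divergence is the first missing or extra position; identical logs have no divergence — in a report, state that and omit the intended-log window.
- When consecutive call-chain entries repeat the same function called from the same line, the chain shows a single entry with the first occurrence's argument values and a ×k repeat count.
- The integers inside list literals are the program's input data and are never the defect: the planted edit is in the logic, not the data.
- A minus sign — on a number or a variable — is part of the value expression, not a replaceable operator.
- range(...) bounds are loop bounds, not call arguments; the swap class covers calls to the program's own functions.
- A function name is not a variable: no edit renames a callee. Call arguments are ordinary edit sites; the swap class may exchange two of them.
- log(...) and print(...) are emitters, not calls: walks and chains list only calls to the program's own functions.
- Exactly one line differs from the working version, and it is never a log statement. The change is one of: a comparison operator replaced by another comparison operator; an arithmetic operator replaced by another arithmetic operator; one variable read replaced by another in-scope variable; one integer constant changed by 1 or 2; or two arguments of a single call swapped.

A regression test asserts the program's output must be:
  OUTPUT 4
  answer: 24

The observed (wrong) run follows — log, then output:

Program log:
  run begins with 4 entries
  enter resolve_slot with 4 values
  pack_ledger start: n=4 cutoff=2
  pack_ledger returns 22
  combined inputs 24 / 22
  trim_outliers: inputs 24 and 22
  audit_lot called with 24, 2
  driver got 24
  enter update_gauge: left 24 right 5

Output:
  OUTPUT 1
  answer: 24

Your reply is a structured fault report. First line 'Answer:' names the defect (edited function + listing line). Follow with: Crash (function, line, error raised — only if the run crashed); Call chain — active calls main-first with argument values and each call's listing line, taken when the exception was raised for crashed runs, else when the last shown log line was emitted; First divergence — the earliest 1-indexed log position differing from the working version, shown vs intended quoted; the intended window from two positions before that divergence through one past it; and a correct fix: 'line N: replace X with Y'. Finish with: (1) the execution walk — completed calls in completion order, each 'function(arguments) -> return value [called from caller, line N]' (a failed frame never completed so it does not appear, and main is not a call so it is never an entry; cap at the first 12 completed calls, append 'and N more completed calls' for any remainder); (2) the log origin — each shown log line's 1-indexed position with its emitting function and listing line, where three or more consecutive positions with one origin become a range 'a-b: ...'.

Answer: the defect is in update_gauge at line 35.
Key observation: Nothing in the log betrays the bug — only the output does.
Call chain: main -> update_gauge(24, 5) (called at line 47).
First divergence: none (the log streams are identical).
Execution walk:
  resolve_slot([2, 6, 7, 9]) -> 24  [called from main, line 42]
  pack_ledger([2, 6, 7, 9], 2) -> 22  [called from main, line 43]
  audit_lot(24, 2) -> 24  [called from trim_outliers, line 30]
  trim_outliers(24, 22) -> 24  [called from main, line 45]
  update_gauge(24, 5) -> 1  [called from main, line 47]
Origin of each log line:
  1: logged in main at line 41
  2: logged in resolve_slot at line 2
  3: logged in pack_ledger at line 9
  4: logged in pack_ledger at line 14
  5: logged in main at line 44
  6: logged in trim_outliers at line 27
  7: logged in audit_lot at line 18
  8: logged in main at line 46
  9: logged in update_gauge at line 33
A correct fix: line 35: replace `width // width` with `acc // width`.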